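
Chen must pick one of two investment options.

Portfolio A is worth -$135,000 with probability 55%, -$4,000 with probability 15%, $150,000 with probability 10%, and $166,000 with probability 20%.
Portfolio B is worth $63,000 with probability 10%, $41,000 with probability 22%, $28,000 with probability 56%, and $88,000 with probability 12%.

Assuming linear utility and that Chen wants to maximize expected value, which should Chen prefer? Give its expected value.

Portfolio A = 0.55 × (-135000) + 0.15 × (-4000) + 0.1 × 150000 + 0.2 × 166000 = -74250 − 600 + 15000 + 33200 = -26650
Portfolio B = 0.1 × 63000 + 0.22 × 41000 + 0.56 × 28000 + 0.12 × 88000 = 6300 + 9020 + 15680 + 10560 = 41560

Portfolio B ($41,560)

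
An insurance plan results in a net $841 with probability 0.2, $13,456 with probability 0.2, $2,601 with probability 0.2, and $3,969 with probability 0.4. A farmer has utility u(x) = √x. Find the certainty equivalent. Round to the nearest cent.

E[u] = 0.2·√841 + 0.2·√13456 + 0.2·√2601 + 0.4·√3969 = 0.2·29 + 0.2·116 + 0.2·51 + 0.4·63 = 64.4
CE = (64.4)² = 4147.36

$4,147.36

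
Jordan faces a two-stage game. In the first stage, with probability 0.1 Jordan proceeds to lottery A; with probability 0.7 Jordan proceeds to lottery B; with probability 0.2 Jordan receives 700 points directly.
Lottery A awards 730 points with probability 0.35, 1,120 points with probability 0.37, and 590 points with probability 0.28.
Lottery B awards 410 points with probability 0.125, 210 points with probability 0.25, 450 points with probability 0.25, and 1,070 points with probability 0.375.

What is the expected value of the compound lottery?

655.76 points

EV(A) = 0.35 × 730 + 0.37 × 1120 + 0.28 × 590 = 255.5 + 414.4 + 165.2 = 835.1
EV(B) = 0.125 × 410 + 0.25 × 210 + 0.25 × 450 + 0.375 × 1070 = 51.25 + 52.5 + 112.5 + 401.25 = 617.5
Branch C: 700 (certain)
Overall = 0.1 × 835.1 + 0.7 × 617.5 + 0.2 × 700 = 83.51 + 432.25 + 140 = 655.76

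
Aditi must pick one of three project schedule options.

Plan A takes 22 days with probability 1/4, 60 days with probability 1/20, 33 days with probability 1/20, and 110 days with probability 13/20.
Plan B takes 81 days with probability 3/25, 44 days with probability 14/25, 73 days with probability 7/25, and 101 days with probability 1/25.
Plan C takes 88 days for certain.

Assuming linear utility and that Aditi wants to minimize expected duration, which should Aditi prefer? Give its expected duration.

Plan A = 1/4 × 22 + 1/20 × 60 + 1/20 × 33 + 13/20 × 110 = 5.5 + 3 + 1.65 + 71.5 = 81.65
Plan B = 3/25 × 81 + 14/25 × 44 + 7/25 × 73 + 1/25 × 101 = 9.72 + 24.64 + 20.44 + 4.04 = 58.84
Plan C: 88 (certain)

Plan B (58.84 days)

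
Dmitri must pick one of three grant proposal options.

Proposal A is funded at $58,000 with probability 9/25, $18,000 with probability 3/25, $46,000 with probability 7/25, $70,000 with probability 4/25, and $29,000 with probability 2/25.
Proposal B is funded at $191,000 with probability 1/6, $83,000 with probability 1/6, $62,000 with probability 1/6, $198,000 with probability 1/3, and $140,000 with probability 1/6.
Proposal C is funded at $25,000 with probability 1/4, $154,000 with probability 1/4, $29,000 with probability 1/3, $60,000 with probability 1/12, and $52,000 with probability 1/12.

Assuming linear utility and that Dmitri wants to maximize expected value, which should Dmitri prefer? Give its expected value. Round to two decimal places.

Proposal A = 9/25 × 58000 + 3/25 × 18000 + 7/25 × 46000 + 4/25 × 70000 + 2/25 × 29000 = 20880 + 2160 + 12880 + 11200 + 2320 = 49440
Proposal B = 1/6 × 191000 + 1/6 × 83000 + 1/6 × 62000 + 1/3 × 198000 + 1/6 × 140000 = 31833.3333 + 13833.3333 + 10333.3333 + 66000 + 23333.3333 = 145333.3333
Proposal C = 1/4 × 25000 + 1/4 × 154000 + 1/3 × 29000 + 1/12 × 60000 + 1/12 × 52000 = 6250 + 38500 + 9666.6667 + 5000 + 4333.3333 = 63750

Proposal B ($145,333.33)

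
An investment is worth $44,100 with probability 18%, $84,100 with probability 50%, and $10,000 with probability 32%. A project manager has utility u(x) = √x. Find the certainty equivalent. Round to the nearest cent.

E[u] = 0.18·√44100 + 0.5·√84100 + 0.32·√10000 = 0.18·210 + 0.5·290 + 0.32·100 = 214.8
CE = (214.8)² = 46139.04

$46,139.04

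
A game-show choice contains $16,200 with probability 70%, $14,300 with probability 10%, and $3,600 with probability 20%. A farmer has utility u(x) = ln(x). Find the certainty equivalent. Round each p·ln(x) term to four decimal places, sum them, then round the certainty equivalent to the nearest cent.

$11,841.91

E[u] = 0.7·ln(16200) + 0.1·ln(14300) + 0.2·ln(3600) = 6.7849 + 0.9568 + 1.6377 = 9.3794
CE = e^9.3794 ≈ 11841.91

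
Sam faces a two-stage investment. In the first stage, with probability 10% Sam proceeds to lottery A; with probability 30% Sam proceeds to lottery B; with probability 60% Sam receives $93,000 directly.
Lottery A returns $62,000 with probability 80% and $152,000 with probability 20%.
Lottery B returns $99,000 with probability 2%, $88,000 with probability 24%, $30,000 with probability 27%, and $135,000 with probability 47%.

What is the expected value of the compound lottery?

$92,195

EV(A) = 0.8 × 62000 + 0.2 × 152000 = 49600 + 30400 = 80000
EV(B) = 0.02 × 99000 + 0.24 × 88000 + 0.27 × 30000 + 0.47 × 135000 = 1980 + 21120 + 8100 + 63450 = 94650
Branch C: 93000 (certain)
Overall = 0.1 × 80000 + 0.3 × 94650 + 0.6 × 93000 = 8000 + 28395 + 55800 = 92195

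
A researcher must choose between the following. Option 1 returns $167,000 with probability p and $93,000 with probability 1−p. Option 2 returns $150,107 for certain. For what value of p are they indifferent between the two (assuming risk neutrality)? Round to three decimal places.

p = 0.772

p·167000 + (1−p)·93000 = 150107
74000p + 93000 = 150107
p = (150107 − 93000) / 74000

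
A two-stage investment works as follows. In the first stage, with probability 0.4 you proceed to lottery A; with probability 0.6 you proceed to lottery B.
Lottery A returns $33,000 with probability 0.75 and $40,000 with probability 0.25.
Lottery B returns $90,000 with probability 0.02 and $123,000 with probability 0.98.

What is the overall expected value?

EV(A) = 0.75 × 33000 + 0.25 × 40000 = 24750 + 10000 = 34750
EV(B) = 0.02 × 90000 + 0.98 × 123000 = 1800 + 120540 = 122340
Overall = 0.4 × 34750 + 0.6 × 122340 = 13900 + 73404 = 87304

$87,304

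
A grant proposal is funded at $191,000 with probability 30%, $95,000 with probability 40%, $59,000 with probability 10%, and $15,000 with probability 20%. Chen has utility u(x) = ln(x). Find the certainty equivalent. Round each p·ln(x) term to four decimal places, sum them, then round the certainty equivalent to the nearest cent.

E[u] = 0.3·ln(191000) + 0.4·ln(95000) + 0.1·ln(59000) + 0.2·ln(15000) = 3.6480 + 4.5847 + 1.0985 + 1.9232 = 11.2544
CE = e^11.2544 ≈ 77218.94

$77,218.94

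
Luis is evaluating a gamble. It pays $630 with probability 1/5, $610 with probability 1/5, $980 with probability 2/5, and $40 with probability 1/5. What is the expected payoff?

$648

EV = 1/5 × 630 + 1/5 × 610 + 2/5 × 980 + 1/5 × 40 = 126 + 122 + 392 + 8 = 648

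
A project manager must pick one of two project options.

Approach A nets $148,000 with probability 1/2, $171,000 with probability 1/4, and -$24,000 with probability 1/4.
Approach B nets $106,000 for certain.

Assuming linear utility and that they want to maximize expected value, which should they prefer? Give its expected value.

Approach A ($110,750)

Approach A = 1/2 × 148000 + 1/4 × 171000 + 1/4 × (-24000) = 74000 + 42750 − 6000 = 110750
Approach B: 106000 (certain)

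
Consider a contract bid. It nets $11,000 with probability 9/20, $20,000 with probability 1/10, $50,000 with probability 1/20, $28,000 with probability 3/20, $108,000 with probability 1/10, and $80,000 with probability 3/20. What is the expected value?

EV = 9/20 × 11000 + 1/10 × 20000 + 1/20 × 50000 + 3/20 × 28000 + 1/10 × 108000 + 3/20 × 80000 = 4950 + 2000 + 2500 + 4200 + 10800 + 12000 = 36450

$36,450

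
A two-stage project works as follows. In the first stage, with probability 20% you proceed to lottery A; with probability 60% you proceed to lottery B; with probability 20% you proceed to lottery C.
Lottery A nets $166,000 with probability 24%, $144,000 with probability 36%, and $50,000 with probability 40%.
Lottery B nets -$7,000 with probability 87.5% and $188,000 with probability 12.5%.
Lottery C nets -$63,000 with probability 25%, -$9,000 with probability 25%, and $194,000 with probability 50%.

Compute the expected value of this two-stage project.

$48,561

EV(A) = 0.24 × 166000 + 0.36 × 144000 + 0.4 × 50000 = 39840 + 51840 + 20000 = 111680
EV(B) = 0.875 × (-7000) + 0.125 × 188000 = -6125 + 23500 = 17375
EV(C) = 0.25 × (-63000) + 0.25 × (-9000) + 0.5 × 194000 = -15750 − 2250 + 97000 = 79000
Overall = 0.2 × 111680 + 0.6 × 17375 + 0.2 × 79000 = 22336 + 10425 + 15800 = 48561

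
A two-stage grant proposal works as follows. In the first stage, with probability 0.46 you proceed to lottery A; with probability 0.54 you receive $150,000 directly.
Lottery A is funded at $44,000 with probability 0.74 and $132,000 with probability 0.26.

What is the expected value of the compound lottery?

$111,764.80

EV(A) = 0.74 × 44000 + 0.26 × 132000 = 32560 + 34320 = 66880
Branch B: 150000 (certain)
Overall = 0.46 × 66880 + 0.54 × 150000 = 30764.8 + 81000 = 111764.8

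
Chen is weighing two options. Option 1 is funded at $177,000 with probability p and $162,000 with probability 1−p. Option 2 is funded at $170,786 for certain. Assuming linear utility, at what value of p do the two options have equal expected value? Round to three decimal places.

p = 0.586

p·177000 + (1−p)·162000 = 170786
15000p + 162000 = 170786
p = (170786 − 162000) / 15000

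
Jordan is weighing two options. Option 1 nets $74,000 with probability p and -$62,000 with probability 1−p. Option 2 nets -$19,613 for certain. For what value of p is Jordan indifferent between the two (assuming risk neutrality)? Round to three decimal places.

p·74000 + (1−p)·(-62000) = -19613
136000p − 62000 = -19613
p = (-19613 + 62000) / 136000

p = 0.312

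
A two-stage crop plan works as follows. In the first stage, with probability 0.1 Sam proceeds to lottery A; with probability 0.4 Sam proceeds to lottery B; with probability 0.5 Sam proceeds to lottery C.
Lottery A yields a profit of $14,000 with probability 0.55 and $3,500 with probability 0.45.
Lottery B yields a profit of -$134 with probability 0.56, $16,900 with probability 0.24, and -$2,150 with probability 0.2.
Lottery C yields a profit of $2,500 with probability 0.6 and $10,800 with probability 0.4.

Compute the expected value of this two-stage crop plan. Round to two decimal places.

$5,257.88

EV(A) = 0.55 × 14000 + 0.45 × 3500 = 7700 + 1575 = 9275
EV(B) = 0.56 × (-134) + 0.24 × 16900 + 0.2 × (-2150) = -75.04 + 4056 − 430 = 3550.96
EV(C) = 0.6 × 2500 + 0.4 × 10800 = 1500 + 4320 = 5820
Overall = 0.1 × 9275 + 0.4 × 3550.96 + 0.5 × 5820 = 927.5 + 1420.384 + 2910 = 5257.884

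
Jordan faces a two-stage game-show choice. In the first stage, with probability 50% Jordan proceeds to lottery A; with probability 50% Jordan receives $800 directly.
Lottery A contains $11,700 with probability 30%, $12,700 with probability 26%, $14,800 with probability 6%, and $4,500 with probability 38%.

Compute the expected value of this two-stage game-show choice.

$5,105

EV(A) = 0.3 × 11700 + 0.26 × 12700 + 0.06 × 14800 + 0.38 × 4500 = 3510 + 3302 + 888 + 1710 = 9410
Branch B: 800 (certain)
Overall = 0.5 × 9410 + 0.5 × 800 = 4705 + 400 = 5105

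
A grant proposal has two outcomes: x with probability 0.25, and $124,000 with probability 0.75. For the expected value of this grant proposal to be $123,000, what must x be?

x = $120,000

0.25·x + 0.75·124000 = 123000
0.25·x = 123000 − 93000 = 30000
x = 30000 / 0.25 = 120000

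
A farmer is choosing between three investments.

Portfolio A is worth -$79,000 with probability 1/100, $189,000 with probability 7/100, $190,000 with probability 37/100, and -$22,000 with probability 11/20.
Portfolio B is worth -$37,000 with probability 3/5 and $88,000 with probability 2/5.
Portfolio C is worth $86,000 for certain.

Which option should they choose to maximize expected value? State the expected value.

Portfolio A = 1/100 × (-79000) + 7/100 × 189000 + 37/100 × 190000 + 11/20 × (-22000) = -790 + 13230 + 70300 − 12100 = 70640
Portfolio B = 3/5 × (-37000) + 2/5 × 88000 = -22200 + 35200 = 13000
Portfolio C: 86000 (certain)

Portfolio C ($86,000)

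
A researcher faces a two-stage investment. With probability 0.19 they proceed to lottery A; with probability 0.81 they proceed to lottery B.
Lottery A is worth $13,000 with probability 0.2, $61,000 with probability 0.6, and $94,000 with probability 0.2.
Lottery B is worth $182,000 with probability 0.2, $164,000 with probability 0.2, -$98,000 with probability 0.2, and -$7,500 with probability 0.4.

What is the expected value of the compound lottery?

EV(A) = 0.2 × 13000 + 0.6 × 61000 + 0.2 × 94000 = 2600 + 36600 + 18800 = 58000
EV(B) = 0.2 × 182000 + 0.2 × 164000 + 0.2 × (-98000) + 0.4 × (-7500) = 36400 + 32800 − 19600 − 3000 = 46600
Overall = 0.19 × 58000 + 0.81 × 46600 = 11020 + 37746 = 48766

$48,766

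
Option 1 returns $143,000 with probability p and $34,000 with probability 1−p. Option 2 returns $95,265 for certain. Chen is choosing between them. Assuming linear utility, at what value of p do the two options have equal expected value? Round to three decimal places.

p·143000 + (1−p)·34000 = 95265
109000p + 34000 = 95265
p = (95265 − 34000) / 109000

p = 0.562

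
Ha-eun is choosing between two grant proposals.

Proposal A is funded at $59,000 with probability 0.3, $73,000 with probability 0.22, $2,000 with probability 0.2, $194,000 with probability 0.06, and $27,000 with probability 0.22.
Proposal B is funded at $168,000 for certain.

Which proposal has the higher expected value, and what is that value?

Proposal B ($168,000)

Proposal A = 0.3 × 59000 + 0.22 × 73000 + 0.2 × 2000 + 0.06 × 194000 + 0.22 × 27000 = 17700 + 16060 + 400 + 11640 + 5940 = 51740
Proposal B: 168000 (certain)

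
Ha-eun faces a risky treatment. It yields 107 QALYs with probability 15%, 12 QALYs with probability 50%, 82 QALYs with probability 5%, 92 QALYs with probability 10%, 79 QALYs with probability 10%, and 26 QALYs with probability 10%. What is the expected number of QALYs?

EV = 0.15 × 107 + 0.5 × 12 + 0.05 × 82 + 0.1 × 92 + 0.1 × 79 + 0.1 × 26 = 16.05 + 6 + 4.1 + 9.2 + 7.9 + 2.6 = 45.85

45.85 QALYs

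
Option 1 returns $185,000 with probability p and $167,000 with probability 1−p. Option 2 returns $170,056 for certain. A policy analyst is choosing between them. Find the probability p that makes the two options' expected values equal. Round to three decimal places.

p = 0.170

p·185000 + (1−p)·167000 = 170056
18000p + 167000 = 170056
p = (170056 − 167000) / 18000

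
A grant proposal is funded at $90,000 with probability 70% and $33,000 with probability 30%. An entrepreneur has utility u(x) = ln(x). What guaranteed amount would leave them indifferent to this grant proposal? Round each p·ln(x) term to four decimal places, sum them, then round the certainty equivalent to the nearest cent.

E[u] = 0.7·ln(90000) + 0.3·ln(33000) = 7.9853 + 3.1213 = 11.1066
CE = e^11.1066 ≈ 66609.33

$66,609.33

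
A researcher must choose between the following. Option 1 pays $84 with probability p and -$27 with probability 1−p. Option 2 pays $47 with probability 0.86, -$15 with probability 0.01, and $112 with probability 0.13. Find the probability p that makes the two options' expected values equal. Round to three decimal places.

EV(Option 2) = 0.86 × 47 + 0.01 × (-15) + 0.13 × 112 = 40.42 − 0.15 + 14.56 = 54.83
p·84 + (1−p)·(-27) = 54.83
111p − 27 = 54.83
p = (54.83 + 27) / 111

p = 0.737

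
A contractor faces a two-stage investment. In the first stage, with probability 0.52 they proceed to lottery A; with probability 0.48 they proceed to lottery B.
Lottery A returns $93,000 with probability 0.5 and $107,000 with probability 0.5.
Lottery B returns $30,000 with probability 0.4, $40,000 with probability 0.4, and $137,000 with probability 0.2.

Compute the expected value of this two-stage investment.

$78,592

EV(A) = 0.5 × 93000 + 0.5 × 107000 = 46500 + 53500 = 100000
EV(B) = 0.4 × 30000 + 0.4 × 40000 + 0.2 × 137000 = 12000 + 16000 + 27400 = 55400
Overall = 0.52 × 100000 + 0.48 × 55400 = 52000 + 26592 = 78592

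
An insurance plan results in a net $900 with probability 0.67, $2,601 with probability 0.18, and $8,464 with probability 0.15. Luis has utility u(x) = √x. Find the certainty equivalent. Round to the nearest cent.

$1,855.89

E[u] = 0.67·√900 + 0.18·√2601 + 0.15·√8464 = 0.67·30 + 0.18·51 + 0.15·92 = 43.08
CE = (43.08)² = 1855.8864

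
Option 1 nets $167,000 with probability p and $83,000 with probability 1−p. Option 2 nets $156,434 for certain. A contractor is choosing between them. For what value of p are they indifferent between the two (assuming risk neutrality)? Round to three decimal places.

p = 0.874

p·167000 + (1−p)·83000 = 156434
84000p + 83000 = 156434
p = (156434 − 83000) / 84000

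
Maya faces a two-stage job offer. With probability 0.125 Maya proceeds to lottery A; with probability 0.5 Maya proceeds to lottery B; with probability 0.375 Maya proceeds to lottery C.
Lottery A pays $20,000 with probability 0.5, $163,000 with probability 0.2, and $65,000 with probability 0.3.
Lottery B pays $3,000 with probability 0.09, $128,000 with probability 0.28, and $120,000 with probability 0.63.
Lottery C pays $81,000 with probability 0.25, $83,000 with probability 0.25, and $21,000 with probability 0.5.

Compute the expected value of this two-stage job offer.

$82,930

EV(A) = 0.5 × 20000 + 0.2 × 163000 + 0.3 × 65000 = 10000 + 32600 + 19500 = 62100
EV(B) = 0.09 × 3000 + 0.28 × 128000 + 0.63 × 120000 = 270 + 35840 + 75600 = 111710
EV(C) = 0.25 × 81000 + 0.25 × 83000 + 0.5 × 21000 = 20250 + 20750 + 10500 = 51500
Overall = 0.125 × 62100 + 0.5 × 111710 + 0.375 × 51500 = 7762.5 + 55855 + 19312.5 = 82930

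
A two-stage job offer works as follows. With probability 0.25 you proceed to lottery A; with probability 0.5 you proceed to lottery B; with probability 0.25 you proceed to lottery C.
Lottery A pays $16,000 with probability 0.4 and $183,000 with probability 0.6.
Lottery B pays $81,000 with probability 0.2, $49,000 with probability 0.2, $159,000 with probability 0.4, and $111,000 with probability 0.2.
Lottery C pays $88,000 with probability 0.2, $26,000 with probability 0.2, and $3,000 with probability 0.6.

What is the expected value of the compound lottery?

$91,100

EV(A) = 0.4 × 16000 + 0.6 × 183000 = 6400 + 109800 = 116200
EV(B) = 0.2 × 81000 + 0.2 × 49000 + 0.4 × 159000 + 0.2 × 111000 = 16200 + 9800 + 63600 + 22200 = 111800
EV(C) = 0.2 × 88000 + 0.2 × 26000 + 0.6 × 3000 = 17600 + 5200 + 1800 = 24600
Overall = 0.25 × 116200 + 0.5 × 111800 + 0.25 × 24600 = 29050 + 55900 + 6150 = 91100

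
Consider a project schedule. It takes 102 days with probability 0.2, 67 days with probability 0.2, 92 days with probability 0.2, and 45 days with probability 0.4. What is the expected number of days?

70.2 days

EV = 0.2 × 102 + 0.2 × 67 + 0.2 × 92 + 0.4 × 45 = 20.4 + 13.4 + 18.4 + 18 = 70.2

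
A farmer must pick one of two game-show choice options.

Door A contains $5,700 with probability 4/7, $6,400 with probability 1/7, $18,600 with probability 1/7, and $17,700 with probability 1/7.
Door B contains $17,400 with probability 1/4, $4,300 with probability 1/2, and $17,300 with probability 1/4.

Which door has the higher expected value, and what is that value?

Door A = 4/7 × 5700 + 1/7 × 6400 + 1/7 × 18600 + 1/7 × 17700 = 3257.1429 + 914.2857 + 2657.1429 + 2528.5714 = 9357.1429
Door B = 1/4 × 17400 + 1/2 × 4300 + 1/4 × 17300 = 4350 + 2150 + 4325 = 10825

Door B ($10,825)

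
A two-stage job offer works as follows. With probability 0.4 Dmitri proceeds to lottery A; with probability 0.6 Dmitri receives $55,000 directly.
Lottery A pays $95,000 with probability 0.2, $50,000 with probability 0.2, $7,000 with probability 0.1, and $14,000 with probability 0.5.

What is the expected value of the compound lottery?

EV(A) = 0.2 × 95000 + 0.2 × 50000 + 0.1 × 7000 + 0.5 × 14000 = 19000 + 10000 + 700 + 7000 = 36700
Branch B: 55000 (certain)
Overall = 0.4 × 36700 + 0.6 × 55000 = 14680 + 33000 = 47680

$47,680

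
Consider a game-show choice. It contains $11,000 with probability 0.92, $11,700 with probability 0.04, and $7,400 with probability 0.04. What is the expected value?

EV = 0.92 × 11000 + 0.04 × 11700 + 0.04 × 7400 = 10120 + 468 + 296 = 10884

$10,884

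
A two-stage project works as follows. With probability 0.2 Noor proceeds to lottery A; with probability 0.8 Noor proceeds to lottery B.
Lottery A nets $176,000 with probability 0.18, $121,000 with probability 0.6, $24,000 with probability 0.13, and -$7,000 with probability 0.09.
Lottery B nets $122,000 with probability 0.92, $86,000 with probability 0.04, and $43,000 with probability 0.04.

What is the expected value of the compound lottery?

$115,274

EV(A) = 0.18 × 176000 + 0.6 × 121000 + 0.13 × 24000 + 0.09 × (-7000) = 31680 + 72600 + 3120 − 630 = 106770
EV(B) = 0.92 × 122000 + 0.04 × 86000 + 0.04 × 43000 = 112240 + 3440 + 1720 = 117400
Overall = 0.2 × 106770 + 0.8 × 117400 = 21354 + 93920 = 115274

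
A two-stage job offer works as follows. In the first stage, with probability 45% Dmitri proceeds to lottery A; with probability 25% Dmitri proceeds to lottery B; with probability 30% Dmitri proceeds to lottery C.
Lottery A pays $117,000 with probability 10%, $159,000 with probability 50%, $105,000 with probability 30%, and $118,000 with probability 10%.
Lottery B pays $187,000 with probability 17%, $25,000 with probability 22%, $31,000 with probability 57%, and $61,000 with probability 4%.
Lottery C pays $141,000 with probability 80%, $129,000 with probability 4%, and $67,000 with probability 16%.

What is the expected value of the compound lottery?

EV(A) = 0.1 × 117000 + 0.5 × 159000 + 0.3 × 105000 + 0.1 × 118000 = 11700 + 79500 + 31500 + 11800 = 134500
EV(B) = 0.17 × 187000 + 0.22 × 25000 + 0.57 × 31000 + 0.04 × 61000 = 31790 + 5500 + 17670 + 2440 = 57400
EV(C) = 0.8 × 141000 + 0.04 × 129000 + 0.16 × 67000 = 112800 + 5160 + 10720 = 128680
Overall = 0.45 × 134500 + 0.25 × 57400 + 0.3 × 128680 = 60525 + 14350 + 38604 = 113479

$113,479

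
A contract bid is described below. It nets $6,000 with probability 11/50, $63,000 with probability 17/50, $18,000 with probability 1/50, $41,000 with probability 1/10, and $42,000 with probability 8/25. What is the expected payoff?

$40,640

EV = 11/50 × 6000 + 17/50 × 63000 + 1/50 × 18000 + 1/10 × 41000 + 8/25 × 42000 = 1320 + 21420 + 360 + 4100 + 13440 = 40640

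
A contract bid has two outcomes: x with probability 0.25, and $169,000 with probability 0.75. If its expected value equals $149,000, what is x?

x = $89,000

0.25·x + 0.75·169000 = 149000
0.25·x = 149000 − 126750 = 22250
x = 22250 / 0.25 = 89000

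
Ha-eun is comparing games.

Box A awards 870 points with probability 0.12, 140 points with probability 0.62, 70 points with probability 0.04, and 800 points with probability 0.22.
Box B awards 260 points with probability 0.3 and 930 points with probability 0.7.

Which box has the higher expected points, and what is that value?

Box A = 0.12 × 870 + 0.62 × 140 + 0.04 × 70 + 0.22 × 800 = 104.4 + 86.8 + 2.8 + 176 = 370
Box B = 0.3 × 260 + 0.7 × 930 = 78 + 651 = 729

Box B (729 points)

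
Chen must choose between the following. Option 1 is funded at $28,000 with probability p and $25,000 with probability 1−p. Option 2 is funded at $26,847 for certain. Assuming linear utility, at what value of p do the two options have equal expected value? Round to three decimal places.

p·28000 + (1−p)·25000 = 26847
3000p + 25000 = 26847
p = (26847 − 25000) / 3000

p = 0.616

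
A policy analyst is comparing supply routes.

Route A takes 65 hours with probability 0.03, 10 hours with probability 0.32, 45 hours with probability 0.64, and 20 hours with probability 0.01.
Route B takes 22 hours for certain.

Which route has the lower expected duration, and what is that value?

Route B (22 hours)

Route A = 0.03 × 65 + 0.32 × 10 + 0.64 × 45 + 0.01 × 20 = 1.95 + 3.2 + 28.8 + 0.2 = 34.15
Route B: 22 (certain)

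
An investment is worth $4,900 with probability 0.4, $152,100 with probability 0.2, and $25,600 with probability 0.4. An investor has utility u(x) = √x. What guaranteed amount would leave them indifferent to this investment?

$28,900

E[u] = 0.4·√4900 + 0.2·√152100 + 0.4·√25600 = 0.4·70 + 0.2·390 + 0.4·160 = 170
CE = (170)² = 28900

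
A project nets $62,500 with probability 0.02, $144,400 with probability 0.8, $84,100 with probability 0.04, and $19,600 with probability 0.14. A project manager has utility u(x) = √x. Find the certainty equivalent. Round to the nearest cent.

E[u] = 0.02·√62500 + 0.8·√144400 + 0.04·√84100 + 0.14·√19600 = 0.02·250 + 0.8·380 + 0.04·290 + 0.14·140 = 340.2
CE = (340.2)² = 115736.04

$115,736.04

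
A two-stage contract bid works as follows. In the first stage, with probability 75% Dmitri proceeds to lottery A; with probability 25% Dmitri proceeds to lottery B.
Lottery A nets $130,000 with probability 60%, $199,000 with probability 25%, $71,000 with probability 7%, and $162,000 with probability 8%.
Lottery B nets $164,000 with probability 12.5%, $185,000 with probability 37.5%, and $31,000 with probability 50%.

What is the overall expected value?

EV(A) = 0.6 × 130000 + 0.25 × 199000 + 0.07 × 71000 + 0.08 × 162000 = 78000 + 49750 + 4970 + 12960 = 145680
EV(B) = 0.125 × 164000 + 0.375 × 185000 + 0.5 × 31000 = 20500 + 69375 + 15500 = 105375
Overall = 0.75 × 145680 + 0.25 × 105375 = 109260 + 26343.75 = 135603.75

$135,603.75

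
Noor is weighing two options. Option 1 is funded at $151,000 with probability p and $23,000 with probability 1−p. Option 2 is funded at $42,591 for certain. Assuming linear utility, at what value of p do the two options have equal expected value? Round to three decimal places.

p·151000 + (1−p)·23000 = 42591
128000p + 23000 = 42591
p = (42591 − 23000) / 128000

p = 0.153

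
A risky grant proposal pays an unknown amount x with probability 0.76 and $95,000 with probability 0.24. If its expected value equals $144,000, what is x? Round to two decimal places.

0.76·x + 0.24·95000 = 144000
0.76·x = 144000 − 22800 = 121200
x = 121200 / 0.76 = 159473.6842

x = $159,473.68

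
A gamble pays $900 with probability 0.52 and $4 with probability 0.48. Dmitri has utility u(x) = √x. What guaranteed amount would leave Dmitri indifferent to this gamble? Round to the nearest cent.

$274.23

E[u] = 0.52·√900 + 0.48·√4 = 0.52·30 + 0.48·2 = 16.56
CE = (16.56)² = 274.2336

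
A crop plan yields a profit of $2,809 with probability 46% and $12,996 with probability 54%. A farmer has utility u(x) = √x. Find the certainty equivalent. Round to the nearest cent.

$7,385.68

E[u] = 0.46·√2809 + 0.54·√12996 = 0.46·53 + 0.54·114 = 85.94
CE = (85.94)² = 7385.6836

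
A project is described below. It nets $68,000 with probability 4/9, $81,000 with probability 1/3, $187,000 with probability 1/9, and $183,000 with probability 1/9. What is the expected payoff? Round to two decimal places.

$98,333.33

EV = 4/9 × 68000 + 1/3 × 81000 + 1/9 × 187000 + 1/9 × 183000 = 30222.2222 + 27000 + 20777.7778 + 20333.3333 = 98333.3333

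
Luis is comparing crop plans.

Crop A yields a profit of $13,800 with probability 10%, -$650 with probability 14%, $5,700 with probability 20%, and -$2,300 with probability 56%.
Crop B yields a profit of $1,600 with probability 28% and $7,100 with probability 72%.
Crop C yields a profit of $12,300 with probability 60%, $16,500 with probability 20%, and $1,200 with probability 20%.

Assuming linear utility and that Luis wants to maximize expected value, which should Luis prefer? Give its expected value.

Crop A = 0.1 × 13800 + 0.14 × (-650) + 0.2 × 5700 + 0.56 × (-2300) = 1380 − 91 + 1140 − 1288 = 1141
Crop B = 0.28 × 1600 + 0.72 × 7100 = 448 + 5112 = 5560
Crop C = 0.6 × 12300 + 0.2 × 16500 + 0.2 × 1200 = 7380 + 3300 + 240 = 10920

Crop C ($10,920)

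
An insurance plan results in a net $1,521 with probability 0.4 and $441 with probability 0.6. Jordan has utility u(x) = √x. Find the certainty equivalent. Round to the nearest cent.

E[u] = 0.4·√1521 + 0.6·√441 = 0.4·39 + 0.6·21 = 28.2
CE = (28.2)² = 795.24

$795.24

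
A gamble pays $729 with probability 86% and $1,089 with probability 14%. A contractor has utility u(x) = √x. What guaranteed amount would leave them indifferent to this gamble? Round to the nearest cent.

$775.07

E[u] = 0.86·√729 + 0.14·√1089 = 0.86·27 + 0.14·33 = 27.84
CE = (27.84)² = 775.0656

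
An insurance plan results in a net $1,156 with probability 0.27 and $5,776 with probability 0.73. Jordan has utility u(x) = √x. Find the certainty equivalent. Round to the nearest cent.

$4,180.92

E[u] = 0.27·√1156 + 0.73·√5776 = 0.27·34 + 0.73·76 = 64.66
CE = (64.66)² = 4180.9156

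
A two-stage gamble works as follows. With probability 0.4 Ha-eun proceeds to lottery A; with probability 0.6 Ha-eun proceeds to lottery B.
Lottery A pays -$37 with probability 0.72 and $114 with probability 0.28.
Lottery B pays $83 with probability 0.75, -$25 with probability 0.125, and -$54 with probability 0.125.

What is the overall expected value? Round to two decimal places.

$33.54

EV(A) = 0.72 × (-37) + 0.28 × 114 = -26.64 + 31.92 = 5.28
EV(B) = 0.75 × 83 + 0.125 × (-25) + 0.125 × (-54) = 62.25 − 3.125 − 6.75 = 52.375
Overall = 0.4 × 5.28 + 0.6 × 52.375 = 2.112 + 31.425 = 33.537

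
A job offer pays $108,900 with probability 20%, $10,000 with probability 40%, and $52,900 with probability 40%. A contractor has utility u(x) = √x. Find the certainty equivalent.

$39,204

E[u] = 0.2·√108900 + 0.4·√10000 + 0.4·√52900 = 0.2·330 + 0.4·100 + 0.4·230 = 198
CE = (198)² = 39204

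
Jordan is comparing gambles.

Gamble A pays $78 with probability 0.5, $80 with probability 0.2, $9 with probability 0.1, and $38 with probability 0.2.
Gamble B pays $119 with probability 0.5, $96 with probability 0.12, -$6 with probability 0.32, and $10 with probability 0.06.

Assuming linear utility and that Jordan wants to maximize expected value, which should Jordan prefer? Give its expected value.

Gamble A = 0.5 × 78 + 0.2 × 80 + 0.1 × 9 + 0.2 × 38 = 39 + 16 + 0.9 + 7.6 = 63.5
Gamble B = 0.5 × 119 + 0.12 × 96 + 0.32 × (-6) + 0.06 × 10 = 59.5 + 11.52 − 1.92 + 0.6 = 69.7

Gamble B ($69.70)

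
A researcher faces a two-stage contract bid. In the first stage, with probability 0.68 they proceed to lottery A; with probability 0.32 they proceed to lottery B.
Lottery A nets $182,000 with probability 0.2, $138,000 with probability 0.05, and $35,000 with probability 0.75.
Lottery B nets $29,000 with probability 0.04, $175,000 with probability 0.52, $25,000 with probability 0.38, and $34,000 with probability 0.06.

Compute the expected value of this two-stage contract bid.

EV(A) = 0.2 × 182000 + 0.05 × 138000 + 0.75 × 35000 = 36400 + 6900 + 26250 = 69550
EV(B) = 0.04 × 29000 + 0.52 × 175000 + 0.38 × 25000 + 0.06 × 34000 = 1160 + 91000 + 9500 + 2040 = 103700
Overall = 0.68 × 69550 + 0.32 × 103700 = 47294 + 33184 = 80478

$80,478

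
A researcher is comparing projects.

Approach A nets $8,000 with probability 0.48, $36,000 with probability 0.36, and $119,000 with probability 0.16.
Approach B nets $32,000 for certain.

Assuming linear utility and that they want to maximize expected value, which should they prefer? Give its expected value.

Approach A = 0.48 × 8000 + 0.36 × 36000 + 0.16 × 119000 = 3840 + 12960 + 19040 = 35840
Approach B: 32000 (certain)

Approach A ($35,840)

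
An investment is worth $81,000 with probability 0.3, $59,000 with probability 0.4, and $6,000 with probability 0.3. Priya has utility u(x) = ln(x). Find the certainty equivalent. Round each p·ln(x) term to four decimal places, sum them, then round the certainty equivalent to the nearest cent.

$32,685.93

E[u] = 0.3·ln(81000) + 0.4·ln(59000) + 0.3·ln(6000) = 3.3907 + 4.3941 + 2.6099 = 10.3947
CE = e^10.3947 ≈ 32685.93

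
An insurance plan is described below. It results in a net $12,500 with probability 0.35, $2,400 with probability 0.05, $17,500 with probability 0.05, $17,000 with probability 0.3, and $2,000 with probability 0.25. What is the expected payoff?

$10,970

EV = 0.35 × 12500 + 0.05 × 2400 + 0.05 × 17500 + 0.3 × 17000 + 0.25 × 2000 = 4375 + 120 + 875 + 5100 + 500 = 10970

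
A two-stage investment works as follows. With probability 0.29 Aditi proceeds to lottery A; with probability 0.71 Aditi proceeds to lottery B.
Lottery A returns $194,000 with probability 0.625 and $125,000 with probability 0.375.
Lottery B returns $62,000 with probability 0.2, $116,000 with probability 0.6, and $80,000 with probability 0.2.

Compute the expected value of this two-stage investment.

$118,336.25

EV(A) = 0.625 × 194000 + 0.375 × 125000 = 121250 + 46875 = 168125
EV(B) = 0.2 × 62000 + 0.6 × 116000 + 0.2 × 80000 = 12400 + 69600 + 16000 = 98000
Overall = 0.29 × 168125 + 0.71 × 98000 = 48756.25 + 69580 = 118336.25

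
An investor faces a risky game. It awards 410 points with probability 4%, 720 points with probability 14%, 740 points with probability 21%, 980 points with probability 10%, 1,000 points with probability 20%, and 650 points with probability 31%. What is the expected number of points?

EV = 0.04 × 410 + 0.14 × 720 + 0.21 × 740 + 0.1 × 980 + 0.2 × 1000 + 0.31 × 650 = 16.4 + 100.8 + 155.4 + 98 + 200 + 201.5 = 772.1

772.1 points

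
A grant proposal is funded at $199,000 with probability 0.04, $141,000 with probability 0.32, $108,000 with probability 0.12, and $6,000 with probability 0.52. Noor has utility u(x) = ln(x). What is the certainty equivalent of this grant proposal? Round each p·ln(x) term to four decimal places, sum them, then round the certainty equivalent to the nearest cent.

E[u] = 0.04·ln(199000) + 0.32·ln(141000) + 0.12·ln(108000) + 0.52·ln(6000) = 0.4880 + 3.7941 + 1.3908 + 4.5237 = 10.1966
CE = e^10.1966 ≈ 26811.87

$26,811.87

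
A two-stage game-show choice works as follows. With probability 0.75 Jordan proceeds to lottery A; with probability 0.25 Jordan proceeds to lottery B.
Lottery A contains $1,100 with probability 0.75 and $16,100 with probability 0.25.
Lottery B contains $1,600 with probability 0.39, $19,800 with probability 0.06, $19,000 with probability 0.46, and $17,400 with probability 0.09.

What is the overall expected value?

EV(A) = 0.75 × 1100 + 0.25 × 16100 = 825 + 4025 = 4850
EV(B) = 0.39 × 1600 + 0.06 × 19800 + 0.46 × 19000 + 0.09 × 17400 = 624 + 1188 + 8740 + 1566 = 12118
Overall = 0.75 × 4850 + 0.25 × 12118 = 3637.5 + 3029.5 = 6667

$6,667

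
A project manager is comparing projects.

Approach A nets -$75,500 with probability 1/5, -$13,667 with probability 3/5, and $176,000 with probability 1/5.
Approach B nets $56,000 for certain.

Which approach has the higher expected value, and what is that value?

Approach B ($56,000)

Approach A = 1/5 × (-75500) + 3/5 × (-13667) + 1/5 × 176000 = -15100 − 8200.2 + 35200 = 11899.8
Approach B: 56000 (certain)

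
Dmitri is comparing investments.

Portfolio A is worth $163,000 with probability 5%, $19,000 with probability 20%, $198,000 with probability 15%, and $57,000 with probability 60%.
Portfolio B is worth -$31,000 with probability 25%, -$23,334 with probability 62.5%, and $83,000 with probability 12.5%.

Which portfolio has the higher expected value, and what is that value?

Portfolio A = 0.05 × 163000 + 0.2 × 19000 + 0.15 × 198000 + 0.6 × 57000 = 8150 + 3800 + 29700 + 34200 = 75850
Portfolio B = 0.25 × (-31000) + 0.625 × (-23334) + 0.125 × 83000 = -7750 − 14583.75 + 10375 = -11958.75

Portfolio A ($75,850)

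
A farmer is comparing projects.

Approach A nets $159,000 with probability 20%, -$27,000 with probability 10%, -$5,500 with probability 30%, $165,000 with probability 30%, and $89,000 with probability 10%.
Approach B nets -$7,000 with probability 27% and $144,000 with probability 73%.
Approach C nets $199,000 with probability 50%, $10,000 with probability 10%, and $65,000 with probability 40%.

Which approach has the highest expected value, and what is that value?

Approach C ($126,500)

Approach A = 0.2 × 159000 + 0.1 × (-27000) + 0.3 × (-5500) + 0.3 × 165000 + 0.1 × 89000 = 31800 − 2700 − 1650 + 49500 + 8900 = 85850
Approach B = 0.27 × (-7000) + 0.73 × 144000 = -1890 + 105120 = 103230
Approach C = 0.5 × 199000 + 0.1 × 10000 + 0.4 × 65000 = 99500 + 1000 + 26000 = 126500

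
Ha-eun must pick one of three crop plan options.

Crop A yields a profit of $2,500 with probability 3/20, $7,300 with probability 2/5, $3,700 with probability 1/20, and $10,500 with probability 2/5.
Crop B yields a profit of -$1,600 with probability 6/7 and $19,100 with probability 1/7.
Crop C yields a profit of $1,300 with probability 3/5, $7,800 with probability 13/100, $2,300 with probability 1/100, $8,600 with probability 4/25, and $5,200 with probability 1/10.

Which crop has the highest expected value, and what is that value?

Crop A ($7,680)

Crop A = 3/20 × 2500 + 2/5 × 7300 + 1/20 × 3700 + 2/5 × 10500 = 375 + 2920 + 185 + 4200 = 7680
Crop B = 6/7 × (-1600) + 1/7 × 19100 = -1371.4286 + 2728.5714 = 1357.1429
Crop C = 3/5 × 1300 + 13/100 × 7800 + 1/100 × 2300 + 4/25 × 8600 + 1/10 × 5200 = 780 + 1014 + 23 + 1376 + 520 = 3713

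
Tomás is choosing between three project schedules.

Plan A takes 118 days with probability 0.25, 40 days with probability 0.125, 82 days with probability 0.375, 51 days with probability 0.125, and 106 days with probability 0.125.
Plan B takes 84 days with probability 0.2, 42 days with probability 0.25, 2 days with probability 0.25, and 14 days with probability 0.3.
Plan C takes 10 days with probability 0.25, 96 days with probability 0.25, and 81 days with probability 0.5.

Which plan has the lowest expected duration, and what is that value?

Plan B (32 days)

Plan A = 0.25 × 118 + 0.125 × 40 + 0.375 × 82 + 0.125 × 51 + 0.125 × 106 = 29.5 + 5 + 30.75 + 6.375 + 13.25 = 84.875
Plan B = 0.2 × 84 + 0.25 × 42 + 0.25 × 2 + 0.3 × 14 = 16.8 + 10.5 + 0.5 + 4.2 = 32
Plan C = 0.25 × 10 + 0.25 × 96 + 0.5 × 81 = 2.5 + 24 + 40.5 = 67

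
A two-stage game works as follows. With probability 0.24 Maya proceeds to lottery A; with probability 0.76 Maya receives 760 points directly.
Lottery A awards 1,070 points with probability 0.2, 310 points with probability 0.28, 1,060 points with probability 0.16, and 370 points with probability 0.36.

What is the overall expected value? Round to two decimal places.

722.46 points

EV(A) = 0.2 × 1070 + 0.28 × 310 + 0.16 × 1060 + 0.36 × 370 = 214 + 86.8 + 169.6 + 133.2 = 603.6
Branch B: 760 (certain)
Overall = 0.24 × 603.6 + 0.76 × 760 = 144.864 + 577.6 = 722.464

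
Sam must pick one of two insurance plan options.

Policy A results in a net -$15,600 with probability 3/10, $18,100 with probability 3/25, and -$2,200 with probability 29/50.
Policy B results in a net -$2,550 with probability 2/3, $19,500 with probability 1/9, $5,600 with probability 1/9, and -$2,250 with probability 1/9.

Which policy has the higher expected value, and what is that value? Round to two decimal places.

Policy B ($838.89)

Policy A = 3/10 × (-15600) + 3/25 × 18100 + 29/50 × (-2200) = -4680 + 2172 − 1276 = -3784
Policy B = 2/3 × (-2550) + 1/9 × 19500 + 1/9 × 5600 + 1/9 × (-2250) = -1700 + 2166.6667 + 622.2222 − 250 = 838.8889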